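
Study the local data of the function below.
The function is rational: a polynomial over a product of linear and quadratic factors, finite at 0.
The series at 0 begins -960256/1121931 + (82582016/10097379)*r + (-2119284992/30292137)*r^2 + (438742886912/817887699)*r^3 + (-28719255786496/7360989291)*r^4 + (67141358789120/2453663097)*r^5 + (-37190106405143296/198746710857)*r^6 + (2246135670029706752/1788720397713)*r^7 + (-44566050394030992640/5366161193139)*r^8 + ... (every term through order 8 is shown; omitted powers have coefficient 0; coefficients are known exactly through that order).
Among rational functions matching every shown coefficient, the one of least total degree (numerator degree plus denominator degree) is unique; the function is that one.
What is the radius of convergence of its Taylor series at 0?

The radius of convergence is 5/2 - (1/22)*sqrt(2629).

No rational of total degree below 7 reproduces all 9 coefficients; solving the [0/7] Pade equations on them gives f(r) = 31/(38*(r - 9/8)**3*(r**2 + 5*r + 9/11)**2), whose expansion matches every shown term.
Denominator factor (r - 9/8)^3: pole of order 3 at 9/8, modulus 9/8.
Denominator factor (r**2 + 5*r + 9/11)^2: discriminant 239/11, real irrational roots -5/2 + (1/22)*sqrt(2629) and -5/2 - (1/22)*sqrt(2629); poles of order 2, moduli 5/2 - (1/22)*sqrt(2629) and 5/2 + (1/22)*sqrt(2629).
The radius of convergence is the smallest modulus among the singular points: 5/2 - (1/22)*sqrt(2629).


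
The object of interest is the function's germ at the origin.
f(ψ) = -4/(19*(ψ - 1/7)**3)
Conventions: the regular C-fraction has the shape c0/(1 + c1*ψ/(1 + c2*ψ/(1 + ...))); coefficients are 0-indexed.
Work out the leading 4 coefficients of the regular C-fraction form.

The regular C-fraction coefficients are [1372/19, -21, 7, -14/3].

Taylor coefficients (expand at 0): a_0 = 1372/19, a_1 = 28812/19, a_2 = 403368/19, a_3 = 4705960/19.
c0 = a_0 = 1372/19. Peel one level at a time: if S = 1 + c*ψ/S' with S'(0) = 1, then c is the ψ-coefficient of S and S' = c*ψ/(S - 1).
S_1 = c0/f = 1 + (-21)*ψ + (147)*ψ^2 + ...; c1 = -21.
S_2 = c1*ψ/(S_1 - 1) = 1 + (7)*ψ + (98/3)*ψ^2 + ...; c2 = 7.
S_3 = c2*ψ/(S_2 - 1) = 1 + (-14/3)*ψ + ...; c3 = -14/3.


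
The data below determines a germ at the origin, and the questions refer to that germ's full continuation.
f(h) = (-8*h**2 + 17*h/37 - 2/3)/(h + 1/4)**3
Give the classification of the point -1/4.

The denominator factor h + 1/4 vanishes at -1/4 and appears to the power 3; the numerator there equals -569/444, nonzero, and no other factor vanishes.
Hence a pole whose order is the multiplicity, 3.

The point is a pole of order 3.


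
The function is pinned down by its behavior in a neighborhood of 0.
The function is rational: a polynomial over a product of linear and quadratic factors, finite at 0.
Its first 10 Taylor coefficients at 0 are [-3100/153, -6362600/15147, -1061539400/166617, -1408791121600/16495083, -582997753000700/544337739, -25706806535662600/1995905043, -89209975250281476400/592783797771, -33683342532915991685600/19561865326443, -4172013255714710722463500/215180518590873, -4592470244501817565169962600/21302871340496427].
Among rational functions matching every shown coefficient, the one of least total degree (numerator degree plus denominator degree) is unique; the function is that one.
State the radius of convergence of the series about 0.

The radius of convergence is 1/10.

No rational of total degree below 8 reproduces all 10 coefficients; solving the [2/6] Pade equations on them gives f(μ) = (-28*μ**2/27 - 14*μ/9 - 31/17)/((μ - 1/10)**2*(μ**2 + 2*μ/11 + 3)**2), whose expansion matches every shown term.
Denominator factor (μ - 1/10)^2: pole of order 2 at 1/10, modulus 1/10.
Denominator factor (μ**2 + 2*μ/11 + 3)^2: discriminant -1448/121, complex-conjugate roots (-1/11) + ((1/11)*sqrt(362))*i and (-1/11) - ((1/11)*sqrt(362))*i; poles of order 2, moduli sqrt(3) and sqrt(3).
The radius of convergence is the smallest modulus among the singular points: 1/10.


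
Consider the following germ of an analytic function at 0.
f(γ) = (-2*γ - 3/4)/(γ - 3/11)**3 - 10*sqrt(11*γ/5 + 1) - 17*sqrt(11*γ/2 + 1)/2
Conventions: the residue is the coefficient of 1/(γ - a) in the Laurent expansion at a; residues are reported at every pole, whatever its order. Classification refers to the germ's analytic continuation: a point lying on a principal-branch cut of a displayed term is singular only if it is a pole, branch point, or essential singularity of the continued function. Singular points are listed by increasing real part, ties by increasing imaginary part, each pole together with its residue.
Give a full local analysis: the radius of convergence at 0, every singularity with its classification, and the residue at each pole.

Radius of convergence at 0: 2/11.
At -5/11: an algebraic (square-root) branch point.
At -2/11: an algebraic (square-root) branch point.
At 3/11: a pole of order 3; residue 0.

Denominator factor (γ - 3/11)^3: pole of order 3 at 3/11, modulus 3/11.
Branch term (-17/2)*sqrt(1 - γ/(-2/11)): its argument vanishes at γ = -2/11, a square-root branch point, modulus 2/11.
Branch term (-10)*sqrt(1 - γ/(-5/11)): its argument vanishes at γ = -5/11, a square-root branch point, modulus 5/11.
The radius of convergence is the smallest modulus among the singular points: 2/11.
The branch terms are analytic at 3/11 and contribute nothing to the residue; only the rational part matters.
At the order-3 pole 3/11 set g(γ) = (γ - (3/11))^3*(rational part) = -2*γ - 3/4.
Order-3 pole: residue = g''(a)/2; g''(3/11) = 0, so the residue is 0.
List the singular points by increasing real part (a conjugate pair: the negative imaginary part first).


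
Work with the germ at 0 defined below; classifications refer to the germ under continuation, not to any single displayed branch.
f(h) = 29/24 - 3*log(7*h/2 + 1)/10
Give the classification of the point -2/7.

The term (-3/10)*log(1 - h/(-2/7)) has argument 1 - -2/7/(-2/7) = 0 at -2/7: a logarithmic (infinitely-sheeted) branch point; the remaining terms are analytic or single-valued there.

The point is a logarithmic branch point.


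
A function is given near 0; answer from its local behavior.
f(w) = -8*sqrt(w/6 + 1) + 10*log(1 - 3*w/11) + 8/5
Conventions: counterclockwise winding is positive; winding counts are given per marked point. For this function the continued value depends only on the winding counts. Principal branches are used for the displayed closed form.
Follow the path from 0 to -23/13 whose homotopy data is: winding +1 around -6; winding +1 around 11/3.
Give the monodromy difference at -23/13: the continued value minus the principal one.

Continued minus principal equals ((8/39)*sqrt(4290)) + ((20)*pi)*i.

The rational part is single-valued and drops out of the difference; each branch term changes only by its own monodromy.
(-8)*sqrt(1 - w/(-6)): winding +1 is odd, the square root flips sign, contributing -2*(-8)*sqrt(1 - (-23/13)/(-6)) = -2*(-8)*sqrt(55/78) = (8/39)*sqrt(4290).
(10)*log(1 - w/(11/3)): each positive loop around 11/3 adds 2*pi*i to the log, so winding +1 contributes (10)*(1)*2*pi*i = (20)*pi*i.
Summing the contributions at w = -23/13 gives ((8/39)*sqrt(4290)) + ((20)*pi)*i.


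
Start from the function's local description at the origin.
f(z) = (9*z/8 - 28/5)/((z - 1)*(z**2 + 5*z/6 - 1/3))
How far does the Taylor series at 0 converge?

The radius of convergence is -5/12 + (1/12)*sqrt(73).

Denominator factor (z - 1): pole of order 1 at 1, modulus 1.
Denominator factor (z**2 + 5*z/6 - 1/3): discriminant 73/36, real irrational roots -5/12 + (1/12)*sqrt(73) and -5/12 - (1/12)*sqrt(73); poles of order 1, moduli -5/12 + (1/12)*sqrt(73) and 5/12 + (1/12)*sqrt(73).
The radius of convergence is the smallest modulus among the singular points: -5/12 + (1/12)*sqrt(73).


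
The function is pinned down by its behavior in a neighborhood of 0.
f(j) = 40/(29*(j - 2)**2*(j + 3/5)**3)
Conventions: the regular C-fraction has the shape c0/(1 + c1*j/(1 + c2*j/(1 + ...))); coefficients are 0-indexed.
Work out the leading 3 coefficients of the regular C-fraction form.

Taylor coefficients (expand at 0): a_0 = 1250/783, a_1 = -5000/783, a_2 = 93125/4698.
c0 = a_0 = 1250/783. Peel one level at a time: if S = 1 + c*j/S' with S'(0) = 1, then c is the j-coefficient of S and S' = c*j/(S - 1).
S_1 = c0/f = 1 + (4)*j + (43/12)*j^2 + ...; c1 = 4.
S_2 = c1*j/(S_1 - 1) = 1 + (-43/48)*j + ...; c2 = -43/48.

The regular C-fraction coefficients are [1250/783, 4, -43/48].


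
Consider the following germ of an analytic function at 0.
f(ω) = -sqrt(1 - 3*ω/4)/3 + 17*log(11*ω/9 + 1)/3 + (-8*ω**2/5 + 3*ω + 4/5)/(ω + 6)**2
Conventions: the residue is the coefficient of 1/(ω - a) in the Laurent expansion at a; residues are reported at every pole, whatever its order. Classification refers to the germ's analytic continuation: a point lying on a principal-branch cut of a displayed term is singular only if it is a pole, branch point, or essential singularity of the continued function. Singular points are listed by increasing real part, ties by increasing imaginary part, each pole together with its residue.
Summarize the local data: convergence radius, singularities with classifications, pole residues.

Denominator factor (ω + 6)^2: pole of order 2 at -6, modulus 6.
Branch term (17/3)*log(1 - ω/(-9/11)): its argument vanishes at ω = -9/11, a logarithmic branch point, modulus 9/11.
Branch term (-1/3)*sqrt(1 - ω/(4/3)): its argument vanishes at ω = 4/3, a square-root branch point, modulus 4/3.
The radius of convergence is the smallest modulus among the singular points: 9/11.
The branch terms are analytic at -6 and contribute nothing to the residue; only the rational part matters.
At the order-2 pole -6 set g(ω) = (ω - (-6))^2*(rational part) = -8*ω**2/5 + 3*ω + 4/5.
Order-2 pole: residue = g'(a); g'(-6) = 111/5, so the residue is 111/5.
List the singular points by increasing real part (a conjugate pair: the negative imaginary part first).

Radius of convergence at 0: 9/11.
At -6: a pole of order 2; residue 111/5.
At -9/11: a logarithmic branch point.
At 4/3: an algebraic (square-root) branch point.


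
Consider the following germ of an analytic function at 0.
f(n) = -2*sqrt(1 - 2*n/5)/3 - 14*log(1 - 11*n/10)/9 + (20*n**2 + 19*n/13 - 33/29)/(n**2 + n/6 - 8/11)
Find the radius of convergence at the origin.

Denominator factor (n**2 + n/6 - 8/11): discriminant 1163/396, real irrational roots -1/12 + (1/132)*sqrt(12793) and -1/12 - (1/132)*sqrt(12793); poles of order 1, moduli -1/12 + (1/132)*sqrt(12793) and 1/12 + (1/132)*sqrt(12793).
Branch term (-14/9)*log(1 - n/(10/11)): its argument vanishes at n = 10/11, a logarithmic branch point, modulus 10/11.
Branch term (-2/3)*sqrt(1 - n/(5/2)): its argument vanishes at n = 5/2, a square-root branch point, modulus 5/2.
The radius of convergence is the smallest modulus among the singular points: -1/12 + (1/132)*sqrt(12793).

The radius of convergence is -1/12 + (1/132)*sqrt(12793).


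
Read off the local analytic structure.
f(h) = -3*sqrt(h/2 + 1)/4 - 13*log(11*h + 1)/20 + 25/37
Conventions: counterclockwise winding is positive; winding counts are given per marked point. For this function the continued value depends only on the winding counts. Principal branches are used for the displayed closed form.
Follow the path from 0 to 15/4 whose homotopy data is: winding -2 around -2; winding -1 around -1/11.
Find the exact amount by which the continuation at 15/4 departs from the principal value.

Continued minus principal equals (13/10)*pi*i.

The rational part is single-valued and drops out of the difference; each branch term changes only by its own monodromy.
(-13/20)*log(1 - h/(-1/11)): each positive loop around -1/11 adds 2*pi*i to the log, so winding -1 contributes (-13/20)*(-1)*2*pi*i = (13/10)*pi*i.
(-3/4)*sqrt(1 - h/(-2)): winding -2 is even, the square root returns to the same sheet, contribution 0.
Summing the contributions at h = 15/4 gives (13/10)*pi*i.


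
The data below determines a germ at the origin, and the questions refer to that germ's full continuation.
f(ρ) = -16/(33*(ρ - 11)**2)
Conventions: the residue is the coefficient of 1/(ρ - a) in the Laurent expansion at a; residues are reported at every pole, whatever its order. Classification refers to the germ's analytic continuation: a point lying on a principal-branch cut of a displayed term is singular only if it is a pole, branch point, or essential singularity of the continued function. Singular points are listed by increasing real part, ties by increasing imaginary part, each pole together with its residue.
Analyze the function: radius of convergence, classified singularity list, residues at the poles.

Denominator factor (ρ - 11)^2: pole of order 2 at 11, modulus 11.
The radius of convergence is the smallest modulus among the singular points: 11.
At the order-2 pole 11 set g(ρ) = (ρ - (11))^2*f(ρ) = -16/33.
Order-2 pole: residue = g'(a); g'(11) = 0, so the residue is 0.

Radius of convergence at 0: 11.
At 11: a pole of order 2; residue 0.


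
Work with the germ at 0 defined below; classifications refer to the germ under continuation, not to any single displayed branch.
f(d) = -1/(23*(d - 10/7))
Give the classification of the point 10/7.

The point is a pole of order 1.

The denominator factor d - 10/7 vanishes at 10/7 and appears to the power 1; the numerator there equals -1/23, nonzero, and no other factor vanishes.
Hence a pole whose order is the multiplicity, 1.


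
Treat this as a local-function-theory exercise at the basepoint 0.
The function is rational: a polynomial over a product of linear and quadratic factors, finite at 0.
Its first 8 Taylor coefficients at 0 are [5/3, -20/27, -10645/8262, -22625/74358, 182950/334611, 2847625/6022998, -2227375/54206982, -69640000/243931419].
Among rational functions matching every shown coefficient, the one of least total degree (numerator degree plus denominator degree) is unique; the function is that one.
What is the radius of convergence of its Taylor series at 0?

The radius of convergence is (3/5)*sqrt(5).

No rational of total degree below 4 reproduces all 8 coefficients; solving the [2/2] Pade equations on them gives f(r) = (3*r**2/34 - 3*r + 3)/(r**2 - r + 9/5), whose expansion matches every shown term.
Denominator factor (r**2 - r + 9/5): discriminant -31/5, complex-conjugate roots (1/2) + ((1/10)*sqrt(155))*i and (1/2) - ((1/10)*sqrt(155))*i; poles of order 1, moduli (3/5)*sqrt(5) and (3/5)*sqrt(5).
The radius of convergence is the smallest modulus among the singular points: (3/5)*sqrt(5).


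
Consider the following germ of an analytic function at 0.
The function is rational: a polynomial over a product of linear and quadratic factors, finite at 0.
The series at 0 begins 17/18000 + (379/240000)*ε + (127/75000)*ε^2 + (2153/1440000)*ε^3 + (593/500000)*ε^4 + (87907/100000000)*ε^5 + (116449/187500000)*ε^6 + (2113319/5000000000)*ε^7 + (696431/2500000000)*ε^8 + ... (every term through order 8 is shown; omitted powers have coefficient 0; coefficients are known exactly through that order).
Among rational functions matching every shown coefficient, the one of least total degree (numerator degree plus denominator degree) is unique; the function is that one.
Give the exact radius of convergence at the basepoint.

No rational of total degree below 7 reproduces all 9 coefficients; solving the [1/6] Pade equations on them gives f(ε) = (17/18 - 11*ε/16)/(ε**2 - 8*ε + 10)**3, whose expansion matches every shown term.
Denominator factor (ε**2 - 8*ε + 10)^3: discriminant 24, real irrational roots 4 + sqrt(6) and 4 - sqrt(6); poles of order 3, moduli 4 + sqrt(6) and 4 - sqrt(6).
The radius of convergence is the smallest modulus among the singular points: 4 - sqrt(6).

The radius of convergence is 4 - sqrt(6).


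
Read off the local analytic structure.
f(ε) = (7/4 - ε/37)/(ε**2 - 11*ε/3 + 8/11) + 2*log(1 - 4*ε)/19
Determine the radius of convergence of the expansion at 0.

The radius of convergence is 11/6 - (1/66)*sqrt(11473).

Denominator factor (ε**2 - 11*ε/3 + 8/11): discriminant 1043/99, real irrational roots 11/6 + (1/66)*sqrt(11473) and 11/6 - (1/66)*sqrt(11473); poles of order 1, moduli 11/6 + (1/66)*sqrt(11473) and 11/6 - (1/66)*sqrt(11473).
Branch term (2/19)*log(1 - ε/(1/4)): its argument vanishes at ε = 1/4, a logarithmic branch point, modulus 1/4.
The radius of convergence is the smallest modulus among the singular points: 11/6 - (1/66)*sqrt(11473).


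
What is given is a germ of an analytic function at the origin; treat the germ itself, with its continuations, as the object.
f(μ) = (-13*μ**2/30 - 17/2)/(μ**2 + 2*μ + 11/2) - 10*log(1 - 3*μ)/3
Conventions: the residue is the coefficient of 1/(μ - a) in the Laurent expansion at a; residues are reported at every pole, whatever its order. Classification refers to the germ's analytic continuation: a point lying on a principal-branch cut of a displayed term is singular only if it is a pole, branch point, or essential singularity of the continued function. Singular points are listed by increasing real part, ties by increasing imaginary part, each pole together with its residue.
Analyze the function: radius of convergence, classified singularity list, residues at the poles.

Denominator factor (μ**2 + 2*μ + 11/2): discriminant -18, complex-conjugate roots (-1) + ((3/2)*sqrt(2))*i and (-1) - ((3/2)*sqrt(2))*i; poles of order 1, moduli (1/2)*sqrt(22) and (1/2)*sqrt(22).
Branch term (-10/3)*log(1 - μ/(1/3)): its argument vanishes at μ = 1/3, a logarithmic branch point, modulus 1/3.
The radius of convergence is the smallest modulus among the singular points: 1/3.
The branch term is analytic at (-1) - ((3/2)*sqrt(2))*i and contributes nothing to the residue; only the rational part matters.
The factor μ**2 + 2*μ + 11/2 splits as (μ - a)(μ - a') with a = (-1) - ((3/2)*sqrt(2))*i, a' = (-1) + ((3/2)*sqrt(2))*i. At the order-1 pole a set g(μ) = (μ - a)*(rational part) = [-13*μ**2/30 - 17/2] / (μ - a').
Simple pole: residue = g(a) at a = (-1) - ((3/2)*sqrt(2))*i, which is (13/30) - ((419/360)*sqrt(2))*i.
The branch term is analytic at (-1) + ((3/2)*sqrt(2))*i and contributes nothing to the residue; only the rational part matters.
The factor μ**2 + 2*μ + 11/2 splits as (μ - a)(μ - a') with a = (-1) + ((3/2)*sqrt(2))*i, a' = (-1) - ((3/2)*sqrt(2))*i. At the order-1 pole a set g(μ) = (μ - a)*(rational part) = [-13*μ**2/30 - 17/2] / (μ - a').
Simple pole: residue = g(a) at a = (-1) + ((3/2)*sqrt(2))*i, which is (13/30) + ((419/360)*sqrt(2))*i.
List the singular points by increasing real part (a conjugate pair: the negative imaginary part first).

Radius of convergence at 0: 1/3.
At (-1) - ((3/2)*sqrt(2))*i: a pole of order 1; residue (13/30) - ((419/360)*sqrt(2))*i.
At (-1) + ((3/2)*sqrt(2))*i: a pole of order 1; residue (13/30) + ((419/360)*sqrt(2))*i.
At 1/3: a logarithmic branch point.


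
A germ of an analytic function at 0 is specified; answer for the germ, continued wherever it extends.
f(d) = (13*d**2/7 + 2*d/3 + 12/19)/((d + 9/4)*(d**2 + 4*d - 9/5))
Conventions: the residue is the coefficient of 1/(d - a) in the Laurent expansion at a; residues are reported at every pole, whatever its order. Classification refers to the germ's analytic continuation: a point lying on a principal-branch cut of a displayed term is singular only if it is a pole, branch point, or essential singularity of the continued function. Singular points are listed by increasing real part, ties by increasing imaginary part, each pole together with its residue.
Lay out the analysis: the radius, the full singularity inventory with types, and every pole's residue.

Radius of convergence at 0: -2 + (1/5)*sqrt(145).
At -2 - (1/5)*sqrt(145): a pole of order 1; residue 34028/20349 + (77306/590121)*sqrt(145).
At -9/4: a pole of order 1; residue -30265/20349.
At -2 + (1/5)*sqrt(145): a pole of order 1; residue 34028/20349 - (77306/590121)*sqrt(145).

Denominator factor (d**2 + 4*d - 9/5): discriminant 116/5, real irrational roots -2 + (1/5)*sqrt(145) and -2 - (1/5)*sqrt(145); poles of order 1, moduli -2 + (1/5)*sqrt(145) and 2 + (1/5)*sqrt(145).
Denominator factor (d + 9/4): pole of order 1 at -9/4, modulus 9/4.
The radius of convergence is the smallest modulus among the singular points: -2 + (1/5)*sqrt(145).
The factor d**2 + 4*d - 9/5 splits as (d - a)(d - a') with a = -2 - (1/5)*sqrt(145), a' = -2 + (1/5)*sqrt(145). At the order-1 pole a set g(d) = (d - a)*f(d) = [(13*d**2/7 + 2*d/3 + 12/19)/(d + 9/4)] / (d - a').
Simple pole: residue = g(a) at a = -2 - (1/5)*sqrt(145), which is 34028/20349 + (77306/590121)*sqrt(145).
At the order-1 pole -9/4 set g(d) = (d - (-9/4))*f(d) = (13*d**2/7 + 2*d/3 + 12/19)/(d**2 + 4*d - 9/5).
Simple pole: residue = g(a) at a = -9/4, which is -30265/20349.
The factor d**2 + 4*d - 9/5 splits as (d - a)(d - a') with a = -2 + (1/5)*sqrt(145), a' = -2 - (1/5)*sqrt(145). At the order-1 pole a set g(d) = (d - a)*f(d) = [(13*d**2/7 + 2*d/3 + 12/19)/(d + 9/4)] / (d - a').
Simple pole: residue = g(a) at a = -2 + (1/5)*sqrt(145), which is 34028/20349 - (77306/590121)*sqrt(145).
List the singular points by increasing real part (a conjugate pair: the negative imaginary part first).


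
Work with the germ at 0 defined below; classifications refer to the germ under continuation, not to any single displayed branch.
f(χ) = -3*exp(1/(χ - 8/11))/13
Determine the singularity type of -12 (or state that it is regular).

There is no denominator, hence no pole anywhere.
The essential point of exp(1/(χ - (8/11))) is 8/11, not -12.
So the germ continues analytically to -12.

The point is a regular point.


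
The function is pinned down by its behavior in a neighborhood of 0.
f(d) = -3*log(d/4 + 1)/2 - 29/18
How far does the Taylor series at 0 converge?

Branch term (-3/2)*log(1 - d/(-4)): its argument vanishes at d = -4, a logarithmic branch point, modulus 4.
The radius of convergence is the smallest modulus among the singular points: 4.

The radius of convergence is 4.


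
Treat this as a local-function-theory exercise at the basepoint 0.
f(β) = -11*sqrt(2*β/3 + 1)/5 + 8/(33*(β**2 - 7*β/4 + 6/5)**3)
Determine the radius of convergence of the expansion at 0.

Denominator factor (β**2 - 7*β/4 + 6/5)^3: discriminant -139/80, complex-conjugate roots (7/8) + ((1/40)*sqrt(695))*i and (7/8) - ((1/40)*sqrt(695))*i; poles of order 3, moduli (1/5)*sqrt(30) and (1/5)*sqrt(30).
Branch term (-11/5)*sqrt(1 - β/(-3/2)): its argument vanishes at β = -3/2, a square-root branch point, modulus 3/2.
The radius of convergence is the smallest modulus among the singular points: (1/5)*sqrt(30).

The radius of convergence is (1/5)*sqrt(30).


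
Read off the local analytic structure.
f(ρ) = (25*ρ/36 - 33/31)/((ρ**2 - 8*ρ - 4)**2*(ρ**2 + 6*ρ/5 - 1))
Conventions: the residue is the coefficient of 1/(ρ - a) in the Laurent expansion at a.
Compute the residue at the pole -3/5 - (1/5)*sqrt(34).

The residue is 10928635/16501088952 + (158232115/187012341456)*sqrt(34).

The factor ρ**2 + 6*ρ/5 - 1 splits as (ρ - a)(ρ - a') with a = -3/5 - (1/5)*sqrt(34), a' = -3/5 + (1/5)*sqrt(34). At the order-1 pole a set g(ρ) = (ρ - a)*f(ρ) = [(25*ρ/36 - 33/31)/(ρ**2 - 8*ρ - 4)**2] / (ρ - a').
Simple pole: residue = g(a) at a = -3/5 - (1/5)*sqrt(34), which is 10928635/16501088952 + (158232115/187012341456)*sqrt(34).


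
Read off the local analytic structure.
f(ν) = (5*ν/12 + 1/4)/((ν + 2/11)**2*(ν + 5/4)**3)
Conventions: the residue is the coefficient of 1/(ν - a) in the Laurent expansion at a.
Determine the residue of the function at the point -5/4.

At the order-3 pole -5/4 set g(ν) = (ν - (-5/4))^3*f(ν) = (5*ν/12 + 1/4)/(ν + 2/11)**2.
Order-3 pole: residue = g''(a)/2; g''(-5/4) = 1746272/14639043, so the residue is 873136/14639043.

The residue is 873136/14639043.


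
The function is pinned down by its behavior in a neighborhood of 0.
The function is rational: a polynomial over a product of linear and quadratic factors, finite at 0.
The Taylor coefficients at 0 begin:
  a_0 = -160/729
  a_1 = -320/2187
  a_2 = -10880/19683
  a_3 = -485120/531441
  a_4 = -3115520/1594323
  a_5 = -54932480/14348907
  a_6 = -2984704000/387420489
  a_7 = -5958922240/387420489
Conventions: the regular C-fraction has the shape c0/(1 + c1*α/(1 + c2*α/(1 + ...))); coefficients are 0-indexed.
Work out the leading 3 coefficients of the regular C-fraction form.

The regular C-fraction coefficients are [-160/729, -2/3, -28/9].

Taylor coefficients (read off): a_0 = -160/729, a_1 = -320/2187, a_2 = -10880/19683.
c0 = a_0 = -160/729. Peel one level at a time: if S = 1 + c*α/S' with S'(0) = 1, then c is the α-coefficient of S and S' = c*α/(S - 1).
S_1 = c0/f = 1 + (-2/3)*α + (-56/27)*α^2 + ...; c1 = -2/3.
S_2 = c1*α/(S_1 - 1) = 1 + (-28/9)*α + ...; c2 = -28/9.


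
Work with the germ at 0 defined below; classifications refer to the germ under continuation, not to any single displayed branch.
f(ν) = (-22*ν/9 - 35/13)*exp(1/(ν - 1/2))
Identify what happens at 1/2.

The point is an essential singularity.

The exponent 1/(ν - (1/2)) has a pole at 1/2, so exp(1/(ν - (1/2))) takes every nonzero value near it: an essential singularity (not a pole of any order).


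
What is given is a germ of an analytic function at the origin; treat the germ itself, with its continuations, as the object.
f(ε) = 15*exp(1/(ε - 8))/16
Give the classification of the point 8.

The point is an essential singularity.

The exponent 1/(ε - (8)) has a pole at 8, so exp(1/(ε - (8))) takes every nonzero value near it: an essential singularity (not a pole of any order).


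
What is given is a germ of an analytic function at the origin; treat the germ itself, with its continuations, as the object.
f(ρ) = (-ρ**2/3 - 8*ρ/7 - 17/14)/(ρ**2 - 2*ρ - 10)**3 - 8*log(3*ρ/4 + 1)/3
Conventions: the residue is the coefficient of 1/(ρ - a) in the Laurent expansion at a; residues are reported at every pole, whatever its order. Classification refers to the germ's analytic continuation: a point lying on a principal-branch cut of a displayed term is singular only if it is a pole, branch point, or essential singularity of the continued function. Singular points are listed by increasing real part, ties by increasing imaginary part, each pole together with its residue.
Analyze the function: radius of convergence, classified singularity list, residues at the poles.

Denominator factor (ρ**2 - 2*ρ - 10)^3: discriminant 44, real irrational roots 1 + sqrt(11) and 1 - sqrt(11); poles of order 3, moduli 1 + sqrt(11) and -1 + sqrt(11).
Branch term (-8/3)*log(1 - ρ/(-4/3)): its argument vanishes at ρ = -4/3, a logarithmic branch point, modulus 4/3.
The radius of convergence is the smallest modulus among the singular points: 4/3.
The branch term is analytic at 1 - sqrt(11) and contributes nothing to the residue; only the rational part matters.
The factor ρ**2 - 2*ρ - 10 splits as (ρ - a)(ρ - a') with a = 1 - sqrt(11), a' = 1 + sqrt(11). At the order-3 pole a set g(ρ) = (ρ - a)^3*(rational part) = [-ρ**2/3 - 8*ρ/7 - 17/14] / (ρ - a')^3.
Order-3 pole: residue = g''(a)/2; g''(1 - sqrt(11)) = (185/447216)*sqrt(11), so the residue is (185/894432)*sqrt(11).
The branch term is analytic at 1 + sqrt(11) and contributes nothing to the residue; only the rational part matters.
The factor ρ**2 - 2*ρ - 10 splits as (ρ - a)(ρ - a') with a = 1 + sqrt(11), a' = 1 - sqrt(11). At the order-3 pole a set g(ρ) = (ρ - a)^3*(rational part) = [-ρ**2/3 - 8*ρ/7 - 17/14] / (ρ - a')^3.
Order-3 pole: residue = g''(a)/2; g''(1 + sqrt(11)) = -(185/447216)*sqrt(11), so the residue is -(185/894432)*sqrt(11).
List the singular points by increasing real part (a conjugate pair: the negative imaginary part first).

Radius of convergence at 0: 4/3.
At 1 - sqrt(11): a pole of order 3; residue (185/894432)*sqrt(11).
At -4/3: a logarithmic branch point.
At 1 + sqrt(11): a pole of order 3; residue -(185/894432)*sqrt(11).


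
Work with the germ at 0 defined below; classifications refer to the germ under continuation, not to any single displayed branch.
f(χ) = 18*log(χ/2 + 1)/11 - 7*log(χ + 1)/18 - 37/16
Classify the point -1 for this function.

The term (-7/18)*log(1 - χ/(-1)) has argument 1 - -1/(-1) = 0 at -1: a logarithmic (infinitely-sheeted) branch point; the remaining terms are analytic or single-valued there.

The point is a logarithmic branch point.


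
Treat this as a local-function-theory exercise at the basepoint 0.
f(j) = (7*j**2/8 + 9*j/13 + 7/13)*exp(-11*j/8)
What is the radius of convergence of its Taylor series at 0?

The factor exp(-11*j/8) is entire and contributes no finite singular point.
The polynomial part has no poles.
No finite singular points: the Taylor series at 0 converges everywhere.

The radius of convergence is infinite.


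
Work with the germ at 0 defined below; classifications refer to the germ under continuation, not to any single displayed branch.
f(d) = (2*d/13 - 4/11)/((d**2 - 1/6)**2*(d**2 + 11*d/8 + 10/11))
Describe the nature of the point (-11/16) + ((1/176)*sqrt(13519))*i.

The point is a pole of order 1.

The denominator factor d**2 + 11*d/8 + 10/11 vanishes at (-11/16) + ((1/176)*sqrt(13519))*i and appears to the power 1; the numerator there equals (-537/1144) + ((1/1144)*sqrt(13519))*i, nonzero, and no other factor vanishes.
Hence a pole whose order is the multiplicity, 1.


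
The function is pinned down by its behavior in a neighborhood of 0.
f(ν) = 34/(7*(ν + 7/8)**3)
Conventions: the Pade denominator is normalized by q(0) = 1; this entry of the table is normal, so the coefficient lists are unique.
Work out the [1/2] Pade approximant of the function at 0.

The Pade approximant has numerator coefficients [17408/2401, -139264/50421]; denominator coefficients [1, 64/21, 128/49].

Taylor coefficients needed (expand at 0): a_0 = 17408/2401, a_1 = -417792/16807, a_2 = 6684672/117649, a_3 = -89128960/823543.
Write the denominator as Q(ν) = 1 + q1*ν + q2*ν^2. Requiring Q*f - P = O(ν^4) with deg P <= 1 kills the coefficients of ν^2..ν^3 in Q*f:
  ν^2: a_2 + q1*a_1 + q2*a_0 = 0, i.e. 6684672/117649 + (-417792/16807)*q1 + (17408/2401)*q2 = 0.
  ν^3: a_3 + q1*a_2 + q2*a_1 = 0, i.e. -89128960/823543 + (6684672/117649)*q1 + (-417792/16807)*q2 = 0.
Solving this linear system: q1 = 64/21, q2 = 128/49.
The numerator is Q*f truncated at degree 1: P0 = a_0 = 17408/2401; P1 = a_1 + q1*a_0 = -139264/50421.


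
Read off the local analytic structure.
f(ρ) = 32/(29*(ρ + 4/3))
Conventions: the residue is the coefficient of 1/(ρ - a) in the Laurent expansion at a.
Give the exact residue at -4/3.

The residue is 32/29.

At the order-1 pole -4/3 set g(ρ) = (ρ - (-4/3))*f(ρ) = 32/29.
Simple pole: residue = g(a) at a = -4/3, which is 32/29.


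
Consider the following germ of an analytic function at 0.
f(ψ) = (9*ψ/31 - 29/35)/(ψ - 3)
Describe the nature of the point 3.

The denominator factor ψ - 3 vanishes at 3 and appears to the power 1; the numerator there equals 46/1085, nonzero, and no other factor vanishes.
Hence a pole whose order is the multiplicity, 1.

The point is a pole of order 1.


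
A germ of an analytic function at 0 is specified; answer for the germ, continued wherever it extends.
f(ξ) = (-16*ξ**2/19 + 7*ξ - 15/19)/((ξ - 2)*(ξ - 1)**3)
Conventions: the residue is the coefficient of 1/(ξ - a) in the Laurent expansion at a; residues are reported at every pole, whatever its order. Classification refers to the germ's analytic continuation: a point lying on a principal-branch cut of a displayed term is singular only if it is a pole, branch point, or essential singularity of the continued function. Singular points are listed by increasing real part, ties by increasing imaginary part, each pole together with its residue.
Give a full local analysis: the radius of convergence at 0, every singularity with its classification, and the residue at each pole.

Radius of convergence at 0: 1.
At 1: a pole of order 3; residue -187/19.
At 2: a pole of order 1; residue 187/19.

Denominator factor (ξ - 2): pole of order 1 at 2, modulus 2.
Denominator factor (ξ - 1)^3: pole of order 3 at 1, modulus 1.
The radius of convergence is the smallest modulus among the singular points: 1.
At the order-3 pole 1 set g(ξ) = (ξ - (1))^3*f(ξ) = (-16*ξ**2/19 + 7*ξ - 15/19)/(ξ - 2).
Order-3 pole: residue = g''(a)/2; g''(1) = -374/19, so the residue is -187/19.
At the order-1 pole 2 set g(ξ) = (ξ - (2))*f(ξ) = (-16*ξ**2/19 + 7*ξ - 15/19)/(ξ - 1)**3.
Simple pole: residue = g(a) at a = 2, which is 187/19.
List the singular points by increasing real part (a conjugate pair: the negative imaginary part first).


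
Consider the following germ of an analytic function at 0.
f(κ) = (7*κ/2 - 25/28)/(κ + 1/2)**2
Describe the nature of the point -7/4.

Denominator factors: κ + 1/2 = -5/4 at κ = -7/4 — none vanishes.
So the germ continues analytically to -7/4.

The point is a regular point.


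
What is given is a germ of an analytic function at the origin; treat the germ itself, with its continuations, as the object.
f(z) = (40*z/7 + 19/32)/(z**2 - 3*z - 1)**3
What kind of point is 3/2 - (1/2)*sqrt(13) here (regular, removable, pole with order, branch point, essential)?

The denominator factor z**2 - 3*z - 1 vanishes at 3/2 - (1/2)*sqrt(13) and appears to the power 3; the numerator there equals 2053/224 - (20/7)*sqrt(13), nonzero, and no other factor vanishes.
Hence a pole whose order is the multiplicity, 3.

The point is a pole of order 3.


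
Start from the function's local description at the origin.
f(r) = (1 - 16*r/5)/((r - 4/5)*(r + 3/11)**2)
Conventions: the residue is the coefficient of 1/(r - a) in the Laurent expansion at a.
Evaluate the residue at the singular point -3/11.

The residue is 4719/3481.

At the order-2 pole -3/11 set g(r) = (r - (-3/11))^2*f(r) = (1 - 16*r/5)/(r - 4/5).
Order-2 pole: residue = g'(a); g'(-3/11) = 4719/3481, so the residue is 4719/3481.


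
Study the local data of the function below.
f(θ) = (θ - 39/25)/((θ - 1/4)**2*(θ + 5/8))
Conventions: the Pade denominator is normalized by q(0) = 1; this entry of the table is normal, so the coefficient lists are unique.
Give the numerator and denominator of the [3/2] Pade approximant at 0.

The Pade approximant has numerator coefficients [-4992/125, 16318600832/96691625, -7679341568/96691625, 61434732544/96691625]; denominator coefficients [1, -38618536/3867665, 19983824/773533].

Taylor coefficients needed (expand at 0): a_0 = -4992/125, a_1 = -143744/625, a_2 = -4200448/3125, a_3 = -106940416/15625, a_4 = -2626076672/78125, a_5 = -62037786624/390625.
Write the denominator as Q(θ) = 1 + q1*θ + q2*θ^2. Requiring Q*f - P = O(θ^6) with deg P <= 3 kills the coefficients of θ^4..θ^5 in Q*f:
  θ^4: a_4 + q1*a_3 + q2*a_2 = 0, i.e. -2626076672/78125 + (-106940416/15625)*q1 + (-4200448/3125)*q2 = 0.
  θ^5: a_5 + q1*a_4 + q2*a_3 = 0, i.e. -62037786624/390625 + (-2626076672/78125)*q1 + (-106940416/15625)*q2 = 0.
Solving this linear system: q1 = -38618536/3867665, q2 = 19983824/773533.
The numerator is Q*f truncated at degree 3: P0 = a_0 = -4992/125; P1 = a_1 + q1*a_0 = 16318600832/96691625; P2 = a_2 + q1*a_1 + q2*a_0 = -7679341568/96691625; P3 = a_3 + q1*a_2 + q2*a_1 = 61434732544/96691625.


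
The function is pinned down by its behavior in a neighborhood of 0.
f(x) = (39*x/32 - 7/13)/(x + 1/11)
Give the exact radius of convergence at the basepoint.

The radius of convergence is 1/11.

Denominator factor (x + 1/11): pole of order 1 at -1/11, modulus 1/11.
The radius of convergence is the smallest modulus among the singular points: 1/11.


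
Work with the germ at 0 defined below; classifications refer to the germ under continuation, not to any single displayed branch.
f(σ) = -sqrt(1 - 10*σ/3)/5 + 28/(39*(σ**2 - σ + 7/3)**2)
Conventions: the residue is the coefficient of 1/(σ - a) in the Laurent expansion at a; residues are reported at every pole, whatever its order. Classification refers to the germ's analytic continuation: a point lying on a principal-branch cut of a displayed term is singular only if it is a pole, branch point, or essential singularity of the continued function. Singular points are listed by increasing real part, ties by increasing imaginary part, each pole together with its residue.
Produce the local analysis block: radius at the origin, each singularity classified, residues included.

Denominator factor (σ**2 - σ + 7/3)^2: discriminant -25/3, complex-conjugate roots (1/2) + ((5/6)*sqrt(3))*i and (1/2) - ((5/6)*sqrt(3))*i; poles of order 2, moduli (1/3)*sqrt(21) and (1/3)*sqrt(21).
Branch term (-1/5)*sqrt(1 - σ/(3/10)): its argument vanishes at σ = 3/10, a square-root branch point, modulus 3/10.
The radius of convergence is the smallest modulus among the singular points: 3/10.
The branch term is analytic at (1/2) - ((5/6)*sqrt(3))*i and contributes nothing to the residue; only the rational part matters.
The factor σ**2 - σ + 7/3 splits as (σ - a)(σ - a') with a = (1/2) - ((5/6)*sqrt(3))*i, a' = (1/2) + ((5/6)*sqrt(3))*i. At the order-2 pole a set g(σ) = (σ - a)^2*(rational part) = [28/39] / (σ - a')^2.
Order-2 pole: residue = g'(a); g'((1/2) - ((5/6)*sqrt(3))*i) = ((56/1625)*sqrt(3))*i, so the residue is ((56/1625)*sqrt(3))*i.
The branch term is analytic at (1/2) + ((5/6)*sqrt(3))*i and contributes nothing to the residue; only the rational part matters.
The factor σ**2 - σ + 7/3 splits as (σ - a)(σ - a') with a = (1/2) + ((5/6)*sqrt(3))*i, a' = (1/2) - ((5/6)*sqrt(3))*i. At the order-2 pole a set g(σ) = (σ - a)^2*(rational part) = [28/39] / (σ - a')^2.
Order-2 pole: residue = g'(a); g'((1/2) + ((5/6)*sqrt(3))*i) = -((56/1625)*sqrt(3))*i, so the residue is -((56/1625)*sqrt(3))*i.
List the singular points by increasing real part (a conjugate pair: the negative imaginary part first).

Radius of convergence at 0: 3/10.
At 3/10: an algebraic (square-root) branch point.
At (1/2) - ((5/6)*sqrt(3))*i: a pole of order 2; residue ((56/1625)*sqrt(3))*i.
At (1/2) + ((5/6)*sqrt(3))*i: a pole of order 2; residue -((56/1625)*sqrt(3))*i.


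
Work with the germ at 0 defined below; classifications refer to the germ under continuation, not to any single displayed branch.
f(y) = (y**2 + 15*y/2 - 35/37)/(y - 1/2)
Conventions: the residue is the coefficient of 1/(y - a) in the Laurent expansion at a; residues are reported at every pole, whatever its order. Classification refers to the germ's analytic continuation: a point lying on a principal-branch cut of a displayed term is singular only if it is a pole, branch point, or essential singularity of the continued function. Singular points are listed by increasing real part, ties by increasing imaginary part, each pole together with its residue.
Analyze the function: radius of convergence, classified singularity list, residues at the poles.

Denominator factor (y - 1/2): pole of order 1 at 1/2, modulus 1/2.
The radius of convergence is the smallest modulus among the singular points: 1/2.
At the order-1 pole 1/2 set g(y) = (y - (1/2))*f(y) = y**2 + 15*y/2 - 35/37.
Simple pole: residue = g(a) at a = 1/2, which is 113/37.

Radius of convergence at 0: 1/2.
At 1/2: a pole of order 1; residue 113/37.


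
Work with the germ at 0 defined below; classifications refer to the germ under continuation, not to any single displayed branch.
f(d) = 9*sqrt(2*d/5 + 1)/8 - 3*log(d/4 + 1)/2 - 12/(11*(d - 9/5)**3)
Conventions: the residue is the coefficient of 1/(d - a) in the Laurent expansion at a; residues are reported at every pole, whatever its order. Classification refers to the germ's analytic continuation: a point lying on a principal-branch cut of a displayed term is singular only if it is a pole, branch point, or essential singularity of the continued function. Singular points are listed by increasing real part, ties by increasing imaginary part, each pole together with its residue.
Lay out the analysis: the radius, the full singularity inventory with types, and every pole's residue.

Denominator factor (d - 9/5)^3: pole of order 3 at 9/5, modulus 9/5.
Branch term (9/8)*sqrt(1 - d/(-5/2)): its argument vanishes at d = -5/2, a square-root branch point, modulus 5/2.
Branch term (-3/2)*log(1 - d/(-4)): its argument vanishes at d = -4, a logarithmic branch point, modulus 4.
The radius of convergence is the smallest modulus among the singular points: 9/5.
The branch terms are analytic at 9/5 and contribute nothing to the residue; only the rational part matters.
At the order-3 pole 9/5 set g(d) = (d - (9/5))^3*(rational part) = -12/11.
Order-3 pole: residue = g''(a)/2; g''(9/5) = 0, so the residue is 0.
List the singular points by increasing real part (a conjugate pair: the negative imaginary part first).

Radius of convergence at 0: 9/5.
At -4: a logarithmic branch point.
At -5/2: an algebraic (square-root) branch point.
At 9/5: a pole of order 3; residue 0.
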